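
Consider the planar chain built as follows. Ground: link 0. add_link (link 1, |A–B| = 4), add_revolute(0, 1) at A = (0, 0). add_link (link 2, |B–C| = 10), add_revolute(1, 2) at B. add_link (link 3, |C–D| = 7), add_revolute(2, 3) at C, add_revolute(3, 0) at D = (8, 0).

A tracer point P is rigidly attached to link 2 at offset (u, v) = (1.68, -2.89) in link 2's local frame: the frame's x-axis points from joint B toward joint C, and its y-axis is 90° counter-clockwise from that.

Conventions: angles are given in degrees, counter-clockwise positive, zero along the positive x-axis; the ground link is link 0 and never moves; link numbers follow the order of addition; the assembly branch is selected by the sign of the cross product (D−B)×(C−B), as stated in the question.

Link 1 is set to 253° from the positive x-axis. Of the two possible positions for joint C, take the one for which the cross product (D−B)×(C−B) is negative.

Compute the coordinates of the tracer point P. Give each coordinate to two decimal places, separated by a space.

A=(0,0), D=(8.00,0)
B = A + 4.00·(cos253°, sin253°) = (-1.1695, -3.8252)
|BD| = 9.9354
circle(B,10.00) ∩ circle(D,7.00): a=7.5343, h=6.5753
  candidates: C₊=(3.2524,5.1440) cross=65.328; C₋=(8.3155,-6.9929) cross=-65.328
  branch - wants cross < 0 → take C=(8.3155,-6.9929) (cross=-65.328)
ex = (C−B)/|BC| = (0.9485,-0.3168); ey = (0.3168,0.9485)
P = B + 1.68·ex + -2.89·ey = (-0.4915,-7.0986)

-0.49 -7.10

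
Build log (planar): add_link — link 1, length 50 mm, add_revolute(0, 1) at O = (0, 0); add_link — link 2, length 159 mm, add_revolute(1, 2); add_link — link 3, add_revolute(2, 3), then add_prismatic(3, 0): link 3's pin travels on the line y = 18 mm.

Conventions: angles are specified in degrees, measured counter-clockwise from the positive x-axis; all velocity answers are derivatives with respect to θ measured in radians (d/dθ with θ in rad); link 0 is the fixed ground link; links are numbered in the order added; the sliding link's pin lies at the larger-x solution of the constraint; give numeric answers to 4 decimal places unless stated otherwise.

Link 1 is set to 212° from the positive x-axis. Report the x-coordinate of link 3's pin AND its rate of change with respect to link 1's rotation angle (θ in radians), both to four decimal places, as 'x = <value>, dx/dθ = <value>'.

geometry: r = 50 mm, L = 159 mm, e = 18 mm
crank pin P = (r cos θ, r sin θ) = (-42.402405, -26.495963)
h = r sin θ − e = -26.495963 − 18 = -44.495963
x = r cos θ + √(L² − h²) = -42.402405 + 152.647009 = 110.244604
dx/dθ = −r sin θ − h·r cos θ/√(L² − h²) (θ in radians; h = -44.495963) = 14.135840

x = 110.2446, dx/dθ = 14.1358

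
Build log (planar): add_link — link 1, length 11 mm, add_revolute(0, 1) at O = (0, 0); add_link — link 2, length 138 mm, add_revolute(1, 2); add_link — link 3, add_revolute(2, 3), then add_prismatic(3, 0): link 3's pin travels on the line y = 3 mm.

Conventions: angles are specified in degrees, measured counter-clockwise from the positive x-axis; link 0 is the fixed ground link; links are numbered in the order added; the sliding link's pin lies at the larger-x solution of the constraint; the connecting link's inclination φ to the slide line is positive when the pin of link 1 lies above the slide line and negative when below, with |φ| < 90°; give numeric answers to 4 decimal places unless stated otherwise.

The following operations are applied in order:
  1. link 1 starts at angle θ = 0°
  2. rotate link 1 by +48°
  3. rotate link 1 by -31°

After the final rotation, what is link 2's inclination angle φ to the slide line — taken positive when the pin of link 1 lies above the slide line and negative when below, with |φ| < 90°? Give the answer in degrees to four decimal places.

geometry: r = 11 mm, L = 138 mm, e = 3 mm; θ starts at 0°
rotate link 1 by +48°: θ ← 0° +48° = 48°
rotate link 1 by -31°: θ ← 48° -31° = 17°
h = r sin θ − e = 3.216089 − 3 = 0.216089
sin φ = h / L = 0.216089 / 138 = 0.00156586
φ = arcsin(0.00156586) = 0.089717°

0.0897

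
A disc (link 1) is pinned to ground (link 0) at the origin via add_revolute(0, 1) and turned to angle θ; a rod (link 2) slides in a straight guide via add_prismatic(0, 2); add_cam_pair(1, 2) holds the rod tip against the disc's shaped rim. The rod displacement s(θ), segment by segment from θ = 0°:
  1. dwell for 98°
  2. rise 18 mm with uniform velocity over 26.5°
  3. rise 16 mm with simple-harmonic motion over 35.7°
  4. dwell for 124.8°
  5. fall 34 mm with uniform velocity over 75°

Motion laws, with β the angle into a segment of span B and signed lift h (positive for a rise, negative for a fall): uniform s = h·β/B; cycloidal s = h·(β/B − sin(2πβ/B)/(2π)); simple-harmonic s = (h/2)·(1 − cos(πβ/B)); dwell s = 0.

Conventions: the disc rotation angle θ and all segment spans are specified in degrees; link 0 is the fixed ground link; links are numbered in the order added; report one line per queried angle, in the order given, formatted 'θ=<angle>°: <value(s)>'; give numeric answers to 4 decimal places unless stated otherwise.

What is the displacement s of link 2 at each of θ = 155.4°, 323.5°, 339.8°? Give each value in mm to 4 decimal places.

segment 1 (0° to 98°, dwell): s unchanged at 0.0000
segment 2 (98° to 124.5°, uniform, h = 18) is passed completely: s = 0.0000 + (18) = 18.0000
θ = 155.4° falls in segment 3 (124.5° to 160.2°, simple-harmonic, h = 16): β = 155.4 − 124.5 = 30.9°, B = 35.7°; Δs = 16/2·(1 − cos(π·0.8655)) = 15.2969; s = 18.0000 + 15.2969 = 33.2969
segment 3 (124.5° to 160.2°, simple-harmonic, h = 16) is passed completely: s = 18.0000 + (16) = 34.0000
segment 4 (160.2° to 285°, dwell): s unchanged at 34.0000
θ = 323.5° falls in segment 5 (285° to 360°, uniform, h = -34): β = 323.5 − 285 = 38.5°, B = 75°; Δs = -34·38.5/75 = -17.4533; s = 34.0000 − 17.4533 = 16.5467
θ = 339.8° falls in segment 5 (285° to 360°, uniform, h = -34): β = 339.8 − 285 = 54.8°, B = 75°; Δs = -34·54.8/75 = -24.8427; s = 34.0000 − 24.8427 = 9.1573

θ=155.4°: 33.2969
θ=323.5°: 16.5467
θ=339.8°: 9.1573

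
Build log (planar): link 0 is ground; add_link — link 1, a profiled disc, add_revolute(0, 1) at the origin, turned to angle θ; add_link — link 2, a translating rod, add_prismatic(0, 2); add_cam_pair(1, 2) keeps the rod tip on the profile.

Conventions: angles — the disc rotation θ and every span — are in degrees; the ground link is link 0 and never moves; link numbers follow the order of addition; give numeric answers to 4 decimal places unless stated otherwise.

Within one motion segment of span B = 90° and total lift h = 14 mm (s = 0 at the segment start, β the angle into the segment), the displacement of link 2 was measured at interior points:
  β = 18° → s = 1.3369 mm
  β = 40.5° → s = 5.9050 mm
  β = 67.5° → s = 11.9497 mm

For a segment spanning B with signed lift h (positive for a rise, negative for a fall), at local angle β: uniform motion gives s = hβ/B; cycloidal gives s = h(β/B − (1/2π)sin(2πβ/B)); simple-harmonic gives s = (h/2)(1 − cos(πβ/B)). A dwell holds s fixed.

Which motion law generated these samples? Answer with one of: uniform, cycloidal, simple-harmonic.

candidates at β/B = r: uniform s = h·r (linear in β); cycloidal s = h·(r − sin(2πr)/(2π)); simple-harmonic s = (h/2)(1 − cos(πr))
β=18°: printed 1.3369 | uniform 2.8000, cycloidal 0.6809, simple-harmonic 1.3369
β=40.5°: printed 5.9050 | uniform 6.3000, cycloidal 5.6115, simple-harmonic 5.9050
β=67.5°: printed 11.9497 | uniform 10.5000, cycloidal 12.7282, simple-harmonic 11.9497
only one law matches every sample → simple-harmonic

simple-harmonic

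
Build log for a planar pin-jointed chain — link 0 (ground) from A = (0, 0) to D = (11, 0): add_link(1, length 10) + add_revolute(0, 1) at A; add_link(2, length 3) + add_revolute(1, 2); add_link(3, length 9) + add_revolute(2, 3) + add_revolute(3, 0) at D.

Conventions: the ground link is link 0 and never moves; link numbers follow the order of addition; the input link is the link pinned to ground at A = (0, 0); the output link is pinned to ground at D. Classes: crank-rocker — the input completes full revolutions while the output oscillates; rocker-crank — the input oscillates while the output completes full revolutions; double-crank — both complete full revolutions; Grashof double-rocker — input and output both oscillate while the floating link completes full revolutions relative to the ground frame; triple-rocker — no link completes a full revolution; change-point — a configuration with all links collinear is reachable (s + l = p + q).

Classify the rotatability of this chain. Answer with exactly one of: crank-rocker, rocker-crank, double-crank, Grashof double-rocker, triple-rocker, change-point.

lengths: ground=11, input=10, coupler=3, output=9
sorted: s=3 (shortest), l=11 (longest), p+q=19
s + l = 14 vs p + q = 19
s + l < p + q (Grashof) with shortest = coupler link → Grashof double-rocker

Grashof double-rocker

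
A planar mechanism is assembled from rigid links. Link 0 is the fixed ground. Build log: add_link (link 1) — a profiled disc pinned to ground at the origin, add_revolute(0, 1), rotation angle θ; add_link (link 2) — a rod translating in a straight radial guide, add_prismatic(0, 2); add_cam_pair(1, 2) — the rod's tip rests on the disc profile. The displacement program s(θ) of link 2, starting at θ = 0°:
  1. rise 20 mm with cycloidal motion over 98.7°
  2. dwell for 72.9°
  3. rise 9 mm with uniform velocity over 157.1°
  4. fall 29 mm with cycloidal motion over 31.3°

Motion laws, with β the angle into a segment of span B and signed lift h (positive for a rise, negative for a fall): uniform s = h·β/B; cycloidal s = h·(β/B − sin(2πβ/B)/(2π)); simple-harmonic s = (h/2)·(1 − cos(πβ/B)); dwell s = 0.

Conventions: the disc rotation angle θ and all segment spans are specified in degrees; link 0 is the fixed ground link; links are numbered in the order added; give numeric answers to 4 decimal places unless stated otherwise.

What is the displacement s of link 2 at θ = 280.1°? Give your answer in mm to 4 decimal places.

seg 1 [0°–98.7°] cycloidal, h=20: full span → s += 20 → s = 20.0000
seg 2 [98.7°–171.6°] dwell: s stays 20.0000
seg 3 [171.6°–328.7°] uniform, h=9: θ=280.1° here. β=108.5, B=157.1. 9·108.5/157.1 = 6.2158 → s = 26.2158

26.2158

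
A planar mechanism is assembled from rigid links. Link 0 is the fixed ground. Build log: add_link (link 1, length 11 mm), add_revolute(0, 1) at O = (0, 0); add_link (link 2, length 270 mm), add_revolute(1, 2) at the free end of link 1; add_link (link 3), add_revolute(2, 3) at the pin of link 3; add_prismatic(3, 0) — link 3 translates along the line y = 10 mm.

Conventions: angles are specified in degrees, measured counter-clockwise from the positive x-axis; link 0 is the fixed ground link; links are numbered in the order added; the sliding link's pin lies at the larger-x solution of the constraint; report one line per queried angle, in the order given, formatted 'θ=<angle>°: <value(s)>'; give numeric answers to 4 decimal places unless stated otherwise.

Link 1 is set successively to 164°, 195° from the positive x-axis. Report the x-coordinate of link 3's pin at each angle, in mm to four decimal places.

geometry: r = 11 mm, L = 270 mm, e = 10 mm
θ=164°: crank pin P = (r cos θ, r sin θ) = (-10.573879, 3.032011)
θ=164°: h = r sin θ − e = 3.032011 − 10 = -6.967989
θ=164°: x = r cos θ + √(L² − h²) = -10.573879 + 269.910072 = 259.336194
θ=195°: crank pin P = (r cos θ, r sin θ) = (-10.625184, -2.847009)
θ=195°: h = r sin θ − e = -2.847009 − 10 = -12.847009
θ=195°: x = r cos θ + √(L² − h²) = -10.625184 + 269.694187 = 259.069003

θ=164°: 259.3362
θ=195°: 259.0690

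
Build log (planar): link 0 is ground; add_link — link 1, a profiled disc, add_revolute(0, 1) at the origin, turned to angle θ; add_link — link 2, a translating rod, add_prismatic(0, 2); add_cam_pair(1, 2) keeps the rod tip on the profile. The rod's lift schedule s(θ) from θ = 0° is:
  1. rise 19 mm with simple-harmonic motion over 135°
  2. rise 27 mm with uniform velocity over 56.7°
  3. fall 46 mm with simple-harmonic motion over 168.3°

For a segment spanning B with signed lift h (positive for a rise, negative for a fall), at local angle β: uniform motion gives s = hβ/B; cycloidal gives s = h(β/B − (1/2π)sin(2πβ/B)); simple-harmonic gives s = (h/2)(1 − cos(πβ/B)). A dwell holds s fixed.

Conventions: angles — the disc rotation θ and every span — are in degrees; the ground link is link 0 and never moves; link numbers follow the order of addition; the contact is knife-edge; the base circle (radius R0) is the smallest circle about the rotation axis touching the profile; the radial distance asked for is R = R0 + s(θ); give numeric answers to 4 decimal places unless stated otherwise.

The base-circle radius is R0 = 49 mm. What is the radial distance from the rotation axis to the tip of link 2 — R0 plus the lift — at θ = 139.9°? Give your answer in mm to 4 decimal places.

seg 1 [0°–135°] simple-harmonic, h=19: full span → s += 19 → s = 19.0000
seg 2 [135°–191.7°] uniform, h=27: θ=139.9° here. β=4.9, B=56.7. 27·4.9/56.7 = 2.3333 → s = 21.3333
R = R0 + s = 49 + 21.3333 = 70.3333

70.3333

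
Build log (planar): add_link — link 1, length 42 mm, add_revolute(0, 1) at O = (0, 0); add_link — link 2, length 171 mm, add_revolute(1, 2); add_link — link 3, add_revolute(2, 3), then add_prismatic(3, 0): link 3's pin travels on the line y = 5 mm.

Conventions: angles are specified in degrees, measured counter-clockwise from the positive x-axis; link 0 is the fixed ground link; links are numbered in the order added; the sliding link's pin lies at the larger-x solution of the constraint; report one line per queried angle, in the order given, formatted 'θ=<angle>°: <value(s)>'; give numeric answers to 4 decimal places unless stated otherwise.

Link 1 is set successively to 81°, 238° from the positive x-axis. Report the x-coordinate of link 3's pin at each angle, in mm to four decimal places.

geometry: r = 42 mm, L = 171 mm, e = 5 mm
θ=81°: crank pin P = (r cos θ, r sin θ) = (6.570248, 41.482910)
θ=81°: h = r sin θ − e = 41.482910 − 5 = 36.482910
θ=81°: x = r cos θ + √(L² − h²) = 6.570248 + 167.062854 = 173.633102
θ=238°: crank pin P = (r cos θ, r sin θ) = (-22.256609, -35.618020)
θ=238°: h = r sin θ − e = -35.618020 − 5 = -40.618020
θ=238°: x = r cos θ + √(L² − h²) = -22.256609 + 166.105919 = 143.849310

θ=81°: 173.6331
θ=238°: 143.8493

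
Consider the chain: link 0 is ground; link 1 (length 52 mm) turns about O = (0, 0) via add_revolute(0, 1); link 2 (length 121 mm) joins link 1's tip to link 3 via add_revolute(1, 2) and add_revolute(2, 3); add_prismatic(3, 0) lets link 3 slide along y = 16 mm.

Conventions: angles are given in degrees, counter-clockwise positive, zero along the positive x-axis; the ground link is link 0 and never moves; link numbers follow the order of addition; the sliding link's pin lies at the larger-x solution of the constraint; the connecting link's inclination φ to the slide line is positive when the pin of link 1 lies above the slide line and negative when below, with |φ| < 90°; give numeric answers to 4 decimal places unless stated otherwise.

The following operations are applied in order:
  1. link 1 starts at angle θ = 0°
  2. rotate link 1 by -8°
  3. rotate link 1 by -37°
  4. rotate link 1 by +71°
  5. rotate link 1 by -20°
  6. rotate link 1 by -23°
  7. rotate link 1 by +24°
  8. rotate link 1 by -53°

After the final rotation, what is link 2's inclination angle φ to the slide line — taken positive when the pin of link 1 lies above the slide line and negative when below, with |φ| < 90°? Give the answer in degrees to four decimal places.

geometry: r = 52 mm, L = 121 mm, e = 16 mm; θ starts at 0°
rotate link 1 by -8°: θ ← 0° -8° = -8°
rotate link 1 by -37°: θ ← -8° -37° = -45°
rotate link 1 by +71°: θ ← -45° +71° = 26°
rotate link 1 by -20°: θ ← 26° -20° = 6°
rotate link 1 by -23°: θ ← 6° -23° = -17°
rotate link 1 by +24°: θ ← -17° +24° = 7°
rotate link 1 by -53°: θ ← 7° -53° = -46°
h = r sin θ − e = -37.405670 − 16 = -53.405670
sin φ = h / L = -53.405670 / 121 = -0.44136917
φ = arcsin(-0.44136917) = -26.191272°

-26.1913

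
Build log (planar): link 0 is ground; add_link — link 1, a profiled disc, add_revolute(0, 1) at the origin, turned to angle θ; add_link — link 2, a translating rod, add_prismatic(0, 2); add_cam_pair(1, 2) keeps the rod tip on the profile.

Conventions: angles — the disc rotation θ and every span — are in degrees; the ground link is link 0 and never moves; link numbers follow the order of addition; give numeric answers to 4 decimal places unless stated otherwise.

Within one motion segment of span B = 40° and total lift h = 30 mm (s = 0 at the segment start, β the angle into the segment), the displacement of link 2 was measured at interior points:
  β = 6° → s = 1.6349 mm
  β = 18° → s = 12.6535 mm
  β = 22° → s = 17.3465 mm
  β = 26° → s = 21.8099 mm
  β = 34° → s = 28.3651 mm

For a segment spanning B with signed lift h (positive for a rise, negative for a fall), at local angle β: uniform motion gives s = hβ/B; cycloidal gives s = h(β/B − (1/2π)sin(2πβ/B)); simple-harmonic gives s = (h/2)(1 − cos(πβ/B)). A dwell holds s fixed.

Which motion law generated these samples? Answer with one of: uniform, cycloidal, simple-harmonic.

candidates at β/B = r: uniform s = h·r (linear in β); cycloidal s = h·(r − sin(2πr)/(2π)); simple-harmonic s = (h/2)(1 − cos(πr))
β=6°: printed 1.6349 | uniform 4.5000, cycloidal 0.6372, simple-harmonic 1.6349
β=18°: printed 12.6535 | uniform 13.5000, cycloidal 12.0246, simple-harmonic 12.6535
β=22°: printed 17.3465 | uniform 16.5000, cycloidal 17.9754, simple-harmonic 17.3465
β=26°: printed 21.8099 | uniform 19.5000, cycloidal 23.3628, simple-harmonic 21.8099
β=34°: printed 28.3651 | uniform 25.5000, cycloidal 29.3628, simple-harmonic 28.3651
only one law matches every sample → simple-harmonic

simple-harmonic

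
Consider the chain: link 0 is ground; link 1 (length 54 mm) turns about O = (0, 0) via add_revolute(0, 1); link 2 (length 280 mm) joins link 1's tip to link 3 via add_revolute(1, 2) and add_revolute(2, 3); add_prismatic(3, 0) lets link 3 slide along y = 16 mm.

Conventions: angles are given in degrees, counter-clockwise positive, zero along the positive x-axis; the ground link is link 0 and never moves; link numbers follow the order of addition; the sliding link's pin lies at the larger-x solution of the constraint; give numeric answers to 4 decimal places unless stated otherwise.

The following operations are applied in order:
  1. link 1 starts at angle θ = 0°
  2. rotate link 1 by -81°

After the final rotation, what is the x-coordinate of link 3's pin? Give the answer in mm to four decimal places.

geometry: r = 54 mm, L = 280 mm, e = 16 mm; θ starts at 0°
rotate link 1 by -81°: θ ← 0° -81° = -81°
crank pin P = (r cos θ, r sin θ) = (8.447461, -53.335170)
h = r sin θ − e = -53.335170 − 16 = -69.335170
x = r cos θ + √(L² − h²) = 8.447461 + 271.279624 = 279.727085

279.7271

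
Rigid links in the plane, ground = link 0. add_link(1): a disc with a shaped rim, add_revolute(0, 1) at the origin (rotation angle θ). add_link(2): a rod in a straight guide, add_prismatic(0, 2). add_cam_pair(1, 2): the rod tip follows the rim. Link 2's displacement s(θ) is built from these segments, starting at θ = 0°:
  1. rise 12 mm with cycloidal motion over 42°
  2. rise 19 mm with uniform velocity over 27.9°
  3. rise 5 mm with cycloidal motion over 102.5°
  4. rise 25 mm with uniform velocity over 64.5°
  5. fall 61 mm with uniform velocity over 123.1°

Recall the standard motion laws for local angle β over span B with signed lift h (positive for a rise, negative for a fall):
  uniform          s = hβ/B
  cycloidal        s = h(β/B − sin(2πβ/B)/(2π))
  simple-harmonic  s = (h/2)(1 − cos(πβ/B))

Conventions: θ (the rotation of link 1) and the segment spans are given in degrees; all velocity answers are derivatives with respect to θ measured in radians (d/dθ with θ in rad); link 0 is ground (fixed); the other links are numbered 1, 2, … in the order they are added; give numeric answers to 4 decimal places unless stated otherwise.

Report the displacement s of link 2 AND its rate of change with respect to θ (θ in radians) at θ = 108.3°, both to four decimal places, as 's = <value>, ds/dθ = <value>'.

segment 1 (0° to 42°, cycloidal, h = 12) is passed completely: s = 0.0000 + (12) = 12.0000
segment 2 (42° to 69.9°, uniform, h = 19) is passed completely: s = 12.0000 + (19) = 31.0000
θ = 108.3° falls in segment 3 (69.9° to 172.4°, cycloidal, h = 5): β = 108.3 − 69.9 = 38.4°, B = 102.5°; Δs = 5·(0.3746 − sin(2π·0.3746)/(2π)) = 1.3092; s = 31.0000 + 1.3092 = 32.3092
velocity in seg [69.9°–172.4°] (cycloidal), θ in radians: β = 38.4° = 0.6702 rad, B = 102.5° = 1.7890 rad; ds/dθ = (h/B)(1 − cos(2πβ/B)) = (5/1.7890)(1 − cos(2π·0.3746)) = 4.766672 mm/rad

s = 32.3092, ds/dθ = 4.7667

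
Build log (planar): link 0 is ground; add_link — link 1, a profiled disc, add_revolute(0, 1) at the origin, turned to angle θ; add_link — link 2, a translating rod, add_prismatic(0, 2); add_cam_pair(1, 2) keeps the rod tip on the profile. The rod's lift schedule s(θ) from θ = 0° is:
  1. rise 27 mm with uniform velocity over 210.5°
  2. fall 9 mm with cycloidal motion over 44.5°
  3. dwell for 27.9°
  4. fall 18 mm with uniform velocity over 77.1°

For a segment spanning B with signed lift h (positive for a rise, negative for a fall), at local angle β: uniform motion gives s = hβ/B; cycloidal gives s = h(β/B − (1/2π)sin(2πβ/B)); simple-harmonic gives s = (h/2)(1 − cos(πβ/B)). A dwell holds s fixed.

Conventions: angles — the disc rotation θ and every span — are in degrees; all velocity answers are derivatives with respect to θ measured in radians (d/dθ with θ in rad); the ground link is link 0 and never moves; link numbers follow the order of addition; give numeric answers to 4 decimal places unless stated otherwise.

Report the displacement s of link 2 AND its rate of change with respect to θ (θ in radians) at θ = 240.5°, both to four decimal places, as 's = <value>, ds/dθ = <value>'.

seg 1 [0°–210.5°] uniform, h=27: full span → s += 27 → s = 27.0000
seg 2 [210.5°–255°] cycloidal, h=-9: θ=240.5° here. β=30, B=44.5. -9·(0.6742 − sin(2π·0.6742)/(2π)) = -7.3402 → s = 19.6598
velocity in seg [210.5°–255°] (cycloidal), θ in radians: β = 30° = 0.5236 rad, B = 44.5° = 0.7767 rad; ds/dθ = (h/B)(1 − cos(2πβ/B)) = ((-9)/0.7767)(1 − cos(2π·0.6742)) = -16.903306 mm/rad

s = 19.6598, ds/dθ = -16.9033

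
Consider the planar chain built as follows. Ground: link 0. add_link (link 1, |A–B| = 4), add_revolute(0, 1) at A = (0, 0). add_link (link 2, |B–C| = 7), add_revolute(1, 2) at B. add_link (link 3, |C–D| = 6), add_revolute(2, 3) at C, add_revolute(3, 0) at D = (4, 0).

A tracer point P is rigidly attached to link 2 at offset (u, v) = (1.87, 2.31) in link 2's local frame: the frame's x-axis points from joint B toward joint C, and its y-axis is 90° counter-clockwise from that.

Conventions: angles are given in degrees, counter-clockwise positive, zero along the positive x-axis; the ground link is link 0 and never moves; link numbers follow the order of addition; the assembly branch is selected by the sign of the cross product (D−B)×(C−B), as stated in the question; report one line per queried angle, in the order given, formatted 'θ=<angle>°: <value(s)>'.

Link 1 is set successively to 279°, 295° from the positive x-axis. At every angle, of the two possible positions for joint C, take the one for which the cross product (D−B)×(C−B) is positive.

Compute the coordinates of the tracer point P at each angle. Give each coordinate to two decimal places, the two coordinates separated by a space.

A=(0,0), D=(4.00,0)
θ=279°: B = A + 4.00·(cos279°, sin279°) = (0.6257, -3.9508)
θ=279°: |BD| = 5.1956
θ=279°: circle(B,7.00) ∩ circle(D,6.00): a=3.8489, h=5.8469
θ=279°:   candidates: C₊=(-1.3207,2.7732) cross=30.378; C₋=(7.5714,-4.8213) cross=-30.378
θ=279°:   branch + wants cross > 0 → take C=(-1.3207,2.7732) (cross=30.378)
θ=279°: ex = (C−B)/|BC| = (-0.2781,0.9606); ey = (-0.9606,-0.2781)
θ=279°: P = B + 1.87·ex + 2.31·ey = (-2.1131,-2.7968)
θ=295°: B = A + 4.00·(cos295°, sin295°) = (1.6905, -3.6252)
θ=295°: |BD| = 4.2984
θ=295°: circle(B,7.00) ∩ circle(D,6.00): a=3.6614, h=5.9661
θ=295°:   candidates: C₊=(-1.3740,2.6683) cross=25.645; C₋=(8.6895,-3.7428) cross=-25.645
θ=295°:   branch + wants cross > 0 → take C=(-1.3740,2.6683) (cross=25.645)
θ=295°: ex = (C−B)/|BC| = (-0.4378,0.8991); ey = (-0.8991,-0.4378)
θ=295°: P = B + 1.87·ex + 2.31·ey = (-1.2051,-2.9552)

θ=279°: -2.11 -2.80
θ=295°: -1.21 -2.96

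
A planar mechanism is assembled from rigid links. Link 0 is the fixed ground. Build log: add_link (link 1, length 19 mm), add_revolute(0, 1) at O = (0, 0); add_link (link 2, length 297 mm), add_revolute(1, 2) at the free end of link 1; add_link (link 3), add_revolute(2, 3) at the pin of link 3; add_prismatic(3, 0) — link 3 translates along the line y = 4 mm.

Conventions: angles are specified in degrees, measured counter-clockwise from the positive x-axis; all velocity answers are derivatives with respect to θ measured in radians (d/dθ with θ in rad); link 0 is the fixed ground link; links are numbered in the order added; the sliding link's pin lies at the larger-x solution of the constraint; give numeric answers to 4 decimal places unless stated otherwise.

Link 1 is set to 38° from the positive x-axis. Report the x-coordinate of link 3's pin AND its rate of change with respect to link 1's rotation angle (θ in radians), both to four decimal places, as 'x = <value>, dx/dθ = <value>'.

geometry: r = 19 mm, L = 297 mm, e = 4 mm
crank pin P = (r cos θ, r sin θ) = (14.972204, 11.697568)
h = r sin θ − e = 11.697568 − 4 = 7.697568
x = r cos θ + √(L² − h²) = 14.972204 + 296.900231 = 311.872436
dx/dθ = −r sin θ − h·r cos θ/√(L² − h²) (θ in radians; h = 7.697568) = -12.085744

x = 311.8724, dx/dθ = -12.0857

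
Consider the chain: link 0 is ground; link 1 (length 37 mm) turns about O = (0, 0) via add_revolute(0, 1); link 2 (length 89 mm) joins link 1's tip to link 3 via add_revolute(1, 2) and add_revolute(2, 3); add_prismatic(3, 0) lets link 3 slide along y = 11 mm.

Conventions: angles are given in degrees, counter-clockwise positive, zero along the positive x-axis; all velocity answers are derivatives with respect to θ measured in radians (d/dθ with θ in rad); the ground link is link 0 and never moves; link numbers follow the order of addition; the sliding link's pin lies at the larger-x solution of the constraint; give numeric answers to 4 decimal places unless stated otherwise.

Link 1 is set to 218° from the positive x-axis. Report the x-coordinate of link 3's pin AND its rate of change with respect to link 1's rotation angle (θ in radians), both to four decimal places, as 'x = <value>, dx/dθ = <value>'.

geometry: r = 37 mm, L = 89 mm, e = 11 mm
crank pin P = (r cos θ, r sin θ) = (-29.156398, -22.779475)
h = r sin θ − e = -22.779475 − 11 = -33.779475
x = r cos θ + √(L² − h²) = -29.156398 + 82.340434 = 53.184036
dx/dθ = −r sin θ − h·r cos θ/√(L² − h²) (θ in radians; h = -33.779475) = 10.818306

x = 53.1840, dx/dθ = 10.8183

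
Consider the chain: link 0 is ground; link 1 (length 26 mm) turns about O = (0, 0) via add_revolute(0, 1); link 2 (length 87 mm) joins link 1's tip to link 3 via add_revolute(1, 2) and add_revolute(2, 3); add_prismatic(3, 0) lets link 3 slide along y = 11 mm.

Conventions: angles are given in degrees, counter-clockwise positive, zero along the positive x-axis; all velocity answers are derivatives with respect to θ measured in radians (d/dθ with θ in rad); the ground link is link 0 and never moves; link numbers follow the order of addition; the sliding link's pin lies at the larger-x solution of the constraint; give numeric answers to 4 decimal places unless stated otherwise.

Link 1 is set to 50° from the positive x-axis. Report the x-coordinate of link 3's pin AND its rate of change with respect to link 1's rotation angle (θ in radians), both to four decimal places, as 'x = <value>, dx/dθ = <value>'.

geometry: r = 26 mm, L = 87 mm, e = 11 mm
crank pin P = (r cos θ, r sin θ) = (16.712478, 19.917156)
h = r sin θ − e = 19.917156 − 11 = 8.917156
x = r cos θ + √(L² − h²) = 16.712478 + 86.541807 = 103.254285
dx/dθ = −r sin θ − h·r cos θ/√(L² − h²) (θ in radians; h = 8.917156) = -21.639188

x = 103.2543, dx/dθ = -21.6392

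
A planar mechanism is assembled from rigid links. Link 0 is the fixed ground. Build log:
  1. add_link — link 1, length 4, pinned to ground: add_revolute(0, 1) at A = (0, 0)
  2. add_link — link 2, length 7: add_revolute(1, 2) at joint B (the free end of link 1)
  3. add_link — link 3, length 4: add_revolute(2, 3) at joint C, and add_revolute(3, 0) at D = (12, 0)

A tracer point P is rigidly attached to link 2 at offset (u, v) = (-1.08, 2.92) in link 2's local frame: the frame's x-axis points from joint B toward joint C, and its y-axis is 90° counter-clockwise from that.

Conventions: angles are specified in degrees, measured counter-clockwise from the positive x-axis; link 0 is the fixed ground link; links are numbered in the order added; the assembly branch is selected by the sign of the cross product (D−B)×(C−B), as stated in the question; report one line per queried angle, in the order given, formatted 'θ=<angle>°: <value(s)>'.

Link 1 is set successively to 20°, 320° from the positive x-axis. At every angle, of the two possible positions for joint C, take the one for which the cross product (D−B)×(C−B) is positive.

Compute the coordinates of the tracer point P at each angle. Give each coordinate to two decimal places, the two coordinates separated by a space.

A=(0,0), D=(12.00,0)
θ=20°: B = A + 4.00·(cos20°, sin20°) = (3.7588, 1.3681)
θ=20°: |BD| = 8.3540
θ=20°: circle(B,7.00) ∩ circle(D,4.00): a=6.1521, h=3.3394
θ=20°:   candidates: C₊=(10.3747,3.6549) cross=27.897; C₋=(9.2809,-2.9337) cross=-27.897
θ=20°:   branch + wants cross > 0 → take C=(10.3747,3.6549) (cross=27.897)
θ=20°: ex = (C−B)/|BC| = (0.9451,0.3267); ey = (-0.3267,0.9451)
θ=20°: P = B + -1.08·ex + 2.92·ey = (1.7841,3.7750)
θ=320°: B = A + 4.00·(cos320°, sin320°) = (3.0642, -2.5712)
θ=320°: |BD| = 9.2984
θ=320°: circle(B,7.00) ∩ circle(D,4.00): a=6.4237, h=2.7814
θ=320°:   candidates: C₊=(8.4683,1.8781) cross=25.863; C₋=(10.0065,-3.4679) cross=-25.863
θ=320°:   branch + wants cross > 0 → take C=(8.4683,1.8781) (cross=25.863)
θ=320°: ex = (C−B)/|BC| = (0.7720,0.6356); ey = (-0.6356,0.7720)
θ=320°: P = B + -1.08·ex + 2.92·ey = (0.3744,-1.0033)

θ=20°: 1.78 3.78
θ=320°: 0.37 -1.00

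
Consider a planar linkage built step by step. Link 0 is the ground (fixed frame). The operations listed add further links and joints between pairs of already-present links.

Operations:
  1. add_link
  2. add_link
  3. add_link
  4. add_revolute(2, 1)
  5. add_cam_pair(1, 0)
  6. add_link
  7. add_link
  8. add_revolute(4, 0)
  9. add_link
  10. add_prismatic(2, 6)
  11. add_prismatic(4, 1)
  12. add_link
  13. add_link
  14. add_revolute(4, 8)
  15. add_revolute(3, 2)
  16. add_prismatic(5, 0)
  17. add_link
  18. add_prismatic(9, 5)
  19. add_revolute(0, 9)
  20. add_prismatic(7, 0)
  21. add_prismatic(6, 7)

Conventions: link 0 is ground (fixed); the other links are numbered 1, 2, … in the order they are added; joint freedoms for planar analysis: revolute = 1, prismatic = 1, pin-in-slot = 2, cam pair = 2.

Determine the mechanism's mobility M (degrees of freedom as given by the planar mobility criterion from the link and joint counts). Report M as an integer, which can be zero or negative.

ground; <1,0,0>
#1 <2,0,0>
#2 <3,0,0>
#3 <4,0,0>
R:2↔1 J1 <4,1,0>
C:1↔0 J2 <4,1,1>
#4 <5,1,1>
#5 <6,1,1>
R:4↔0 J1 <6,2,1>
#6 <7,2,1>
P:2↔6 J1 <7,3,1>
P:4↔1 J1 <7,4,1>
#7 <8,4,1>
#8 <9,4,1>
R:4↔8 J1 <9,5,1>
R:3↔2 J1 <9,6,1>
P:5↔0 J1 <9,7,1>
#9 <10,7,1>
P:9↔5 J1 <10,8,1>
R:0↔9 J1 <10,9,1>
P:7↔0 J1 <10,10,1>
P:6↔7 J1 <10,11,1>
3×9 − 2×11 − 1×1 = 4

M = 4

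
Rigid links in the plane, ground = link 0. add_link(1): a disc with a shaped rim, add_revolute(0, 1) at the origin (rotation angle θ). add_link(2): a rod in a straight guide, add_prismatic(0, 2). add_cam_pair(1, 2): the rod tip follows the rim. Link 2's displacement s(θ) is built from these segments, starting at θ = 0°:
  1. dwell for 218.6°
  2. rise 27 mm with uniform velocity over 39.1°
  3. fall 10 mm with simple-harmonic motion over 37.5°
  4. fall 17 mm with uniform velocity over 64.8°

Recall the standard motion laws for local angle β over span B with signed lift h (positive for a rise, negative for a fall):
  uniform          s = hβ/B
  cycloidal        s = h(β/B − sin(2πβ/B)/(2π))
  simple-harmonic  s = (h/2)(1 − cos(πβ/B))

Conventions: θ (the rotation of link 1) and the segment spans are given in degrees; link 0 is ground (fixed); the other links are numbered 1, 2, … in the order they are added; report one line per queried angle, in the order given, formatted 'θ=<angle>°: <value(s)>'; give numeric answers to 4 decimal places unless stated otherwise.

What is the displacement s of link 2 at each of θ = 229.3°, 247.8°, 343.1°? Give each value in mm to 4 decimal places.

segment 1 (0° to 218.6°, dwell): s unchanged at 0.0000
θ = 229.3° falls in segment 2 (218.6° to 257.7°, uniform, h = 27): β = 229.3 − 218.6 = 10.7°, B = 39.1°; Δs = 27·10.7/39.1 = 7.3887; s = 0.0000 + 7.3887 = 7.3887
θ = 247.8° falls in segment 2 (218.6° to 257.7°, uniform, h = 27): β = 247.8 − 218.6 = 29.2°, B = 39.1°; Δs = 27·29.2/39.1 = 20.1637; s = 0.0000 + 20.1637 = 20.1637
segment 2 (218.6° to 257.7°, uniform, h = 27) is passed completely: s = 0.0000 + (27) = 27.0000
segment 3 (257.7° to 295.2°, simple-harmonic, h = -10) is passed completely: s = 27.0000 + (-10) = 17.0000
θ = 343.1° falls in segment 4 (295.2° to 360°, uniform, h = -17): β = 343.1 − 295.2 = 47.9°, B = 64.8°; Δs = -17·47.9/64.8 = -12.5664; s = 17.0000 − 12.5664 = 4.4336

θ=229.3°: 7.3887
θ=247.8°: 20.1637
θ=343.1°: 4.4336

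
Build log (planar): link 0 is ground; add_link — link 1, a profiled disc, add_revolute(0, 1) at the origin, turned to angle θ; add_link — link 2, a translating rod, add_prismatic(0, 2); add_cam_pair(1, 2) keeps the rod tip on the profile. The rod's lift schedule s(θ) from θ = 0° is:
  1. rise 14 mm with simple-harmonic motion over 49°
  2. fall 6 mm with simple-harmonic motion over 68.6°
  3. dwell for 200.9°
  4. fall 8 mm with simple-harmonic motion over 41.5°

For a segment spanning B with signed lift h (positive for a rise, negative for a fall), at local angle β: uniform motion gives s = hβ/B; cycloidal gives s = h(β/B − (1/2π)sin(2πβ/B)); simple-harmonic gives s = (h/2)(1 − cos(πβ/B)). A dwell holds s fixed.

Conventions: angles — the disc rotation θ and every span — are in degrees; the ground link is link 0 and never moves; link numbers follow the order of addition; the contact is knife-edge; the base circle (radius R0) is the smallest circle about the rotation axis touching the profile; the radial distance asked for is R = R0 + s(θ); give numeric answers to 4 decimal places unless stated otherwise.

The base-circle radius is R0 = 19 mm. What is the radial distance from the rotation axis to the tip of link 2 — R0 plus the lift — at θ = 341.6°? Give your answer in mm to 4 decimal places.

seg 1 [0°–49°] simple-harmonic, h=14: full span → s += 14 → s = 14.0000
seg 2 [49°–117.6°] simple-harmonic, h=-6: full span → s += -6 → s = 8.0000
seg 3 [117.6°–318.5°] dwell: s stays 8.0000
seg 4 [318.5°–360°] simple-harmonic, h=-8: θ=341.6° here. β=23.1, B=41.5. -8/2·(1 − cos(π·0.5566)) = -4.7078 → s = 3.2922
R = R0 + s = 19 + 3.2922 = 22.2922

22.2922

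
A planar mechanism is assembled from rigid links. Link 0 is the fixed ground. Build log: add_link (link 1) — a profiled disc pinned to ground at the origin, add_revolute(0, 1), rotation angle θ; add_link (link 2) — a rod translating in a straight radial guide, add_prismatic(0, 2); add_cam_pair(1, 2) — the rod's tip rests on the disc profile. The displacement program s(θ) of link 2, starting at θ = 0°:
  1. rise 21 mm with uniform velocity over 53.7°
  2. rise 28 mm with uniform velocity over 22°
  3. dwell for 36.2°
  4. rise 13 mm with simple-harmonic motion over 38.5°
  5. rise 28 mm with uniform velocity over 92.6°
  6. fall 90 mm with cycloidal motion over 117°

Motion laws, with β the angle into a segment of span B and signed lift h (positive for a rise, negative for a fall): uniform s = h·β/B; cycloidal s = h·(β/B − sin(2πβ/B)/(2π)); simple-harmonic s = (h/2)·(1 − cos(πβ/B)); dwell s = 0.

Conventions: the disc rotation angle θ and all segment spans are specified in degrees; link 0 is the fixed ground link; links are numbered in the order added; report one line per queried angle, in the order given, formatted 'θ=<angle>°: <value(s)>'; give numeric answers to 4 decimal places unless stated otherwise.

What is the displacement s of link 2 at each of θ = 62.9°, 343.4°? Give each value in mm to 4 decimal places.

seg 1 [0°–53.7°] uniform, h=21: full span → s += 21 → s = 21.0000
seg 2 [53.7°–75.7°] uniform, h=28: θ=62.9° here. β=9.2, B=22. 28·9.2/22 = 11.7091 → s = 32.7091
seg 2 [53.7°–75.7°] uniform, h=28: full span → s += 28 → s = 49.0000
seg 3 [75.7°–111.9°] dwell: s stays 49.0000
seg 4 [111.9°–150.4°] simple-harmonic, h=13: full span → s += 13 → s = 62.0000
seg 5 [150.4°–243°] uniform, h=28: full span → s += 28 → s = 90.0000
seg 6 [243°–360°] cycloidal, h=-90: θ=343.4° here. β=100.4, B=117. -90·(0.8581 − sin(2π·0.8581)/(2π)) = -88.3747 → s = 1.6253

θ=62.9°: 32.7091
θ=343.4°: 1.6253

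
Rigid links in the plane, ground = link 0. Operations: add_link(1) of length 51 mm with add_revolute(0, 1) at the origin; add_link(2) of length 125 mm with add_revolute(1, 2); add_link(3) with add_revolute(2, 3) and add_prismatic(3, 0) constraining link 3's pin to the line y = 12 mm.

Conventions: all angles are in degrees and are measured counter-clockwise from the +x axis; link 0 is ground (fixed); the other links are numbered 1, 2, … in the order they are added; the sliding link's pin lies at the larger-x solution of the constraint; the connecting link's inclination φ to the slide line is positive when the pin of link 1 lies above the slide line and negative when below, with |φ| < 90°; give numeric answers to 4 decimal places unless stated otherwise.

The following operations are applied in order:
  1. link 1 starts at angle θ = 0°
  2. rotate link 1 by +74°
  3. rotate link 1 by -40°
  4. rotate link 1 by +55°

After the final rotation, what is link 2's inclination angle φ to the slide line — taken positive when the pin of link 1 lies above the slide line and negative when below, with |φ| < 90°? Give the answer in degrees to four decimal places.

geometry: r = 51 mm, L = 125 mm, e = 12 mm; θ starts at 0°
rotate link 1 by +74°: θ ← 0° +74° = 74°
rotate link 1 by -40°: θ ← 74° -40° = 34°
rotate link 1 by +55°: θ ← 34° +55° = 89°
h = r sin θ − e = 50.992232 − 12 = 38.992232
sin φ = h / L = 38.992232 / 125 = 0.31193786
φ = arcsin(0.31193786) = 18.176054°

18.1761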